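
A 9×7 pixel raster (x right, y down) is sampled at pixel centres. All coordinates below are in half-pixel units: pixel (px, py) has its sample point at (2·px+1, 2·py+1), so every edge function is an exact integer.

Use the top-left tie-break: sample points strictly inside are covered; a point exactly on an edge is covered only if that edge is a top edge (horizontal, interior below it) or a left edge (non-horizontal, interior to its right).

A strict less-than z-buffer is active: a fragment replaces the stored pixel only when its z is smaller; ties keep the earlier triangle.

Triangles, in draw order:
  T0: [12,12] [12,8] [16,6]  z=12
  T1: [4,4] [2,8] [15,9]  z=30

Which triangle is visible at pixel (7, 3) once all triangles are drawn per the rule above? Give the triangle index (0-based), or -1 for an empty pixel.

T0:
  2·area = 16
  edge (12, 12)→(12, 8): d=(0,-4) top-left  bias=+0
  edge (12, 8)→(16, 6): d=(4,-2) top-left  bias=+0
  edge (16, 6)→(12, 12): d=(-4,6) right/bottom  bias=-1
    (7,3)@(15, 7): e=[12,2,2] → █
    (8,3)@(17, 7): e=[20,6,-10] → ·
    (6,4)@(13, 9): e=[4,6,6] → █
    (7,4)@(15, 9): e=[12,10,-6] → ·
    (6,5)@(13, 11): e=[4,14,-2] → ·
  covered (2 px):
    · · · · · · · · ·
    · · · · · · · · ·
    · · · · · · · · ·
    · · · · · · · █ ·
    · · · · · · █ · ·
    · · · · · · · · ·
    · · · · · · · · ·
T1:
  2·area = 54  (B↔C swapped to make it positive)
  edge (4, 4)→(15, 9): d=(11,5) right/bottom  bias=-1
  edge (15, 9)→(2, 8): d=(-13,-1) top-left  bias=+0
  edge (2, 8)→(4, 4): d=(2,-4) top-left  bias=+0
    (2,2)@(5, 5): e=[6,42,6] → █
    (3,2)@(7, 5): e=[-4,44,14] → ·
    (1,3)@(3, 7): e=[38,14,2] → █
    (3,3)@(7, 7): e=[18,18,18] → █
    (4,3)@(9, 7): e=[8,20,26] → █
    (5,3)@(11, 7): e=[-2,22,34] → ·
    (1,4)@(3, 9): e=[60,-12,6] → ·
    (2,4)@(5, 9): e=[50,-10,14] → ·
    (3,4)@(7, 9): e=[40,-8,22] → ·
    (4,4)@(9, 9): e=[30,-6,30] → ·
    (7,4)@(15, 9): e=[0,0,54] → ·  [on edge]
  covered (5 px):
    · · · · · · · · ·
    · · · · · · · · ·
    · · █ · · · · · ·
    · █ █ █ █ · · · ·
    · · · · · · · · ·
    · · · · · · · · ·
    · · · · · · · · ·

Z-buffer (winner per pixel, '.' = empty):
  . . . . . . . . .
  . . . . . . . . .
  . . 1 . . . . . .
  . 1 1 1 1 . . 0 .
  . . . . . . 0 . .
  . . . . . . . . .
  . . . . . . . . .

Answer: 0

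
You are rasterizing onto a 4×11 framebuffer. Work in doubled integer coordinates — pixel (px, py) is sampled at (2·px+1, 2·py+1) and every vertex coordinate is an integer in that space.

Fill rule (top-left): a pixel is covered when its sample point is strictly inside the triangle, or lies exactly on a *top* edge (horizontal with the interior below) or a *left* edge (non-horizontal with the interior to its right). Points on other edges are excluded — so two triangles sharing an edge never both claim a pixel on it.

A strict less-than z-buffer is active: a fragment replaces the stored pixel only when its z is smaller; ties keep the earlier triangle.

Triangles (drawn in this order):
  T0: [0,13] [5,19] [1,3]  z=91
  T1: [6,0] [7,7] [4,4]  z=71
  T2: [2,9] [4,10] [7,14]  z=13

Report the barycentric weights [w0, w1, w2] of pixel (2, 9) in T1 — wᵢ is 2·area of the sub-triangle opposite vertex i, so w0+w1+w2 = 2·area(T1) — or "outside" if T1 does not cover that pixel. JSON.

T0:
  2·area = 56  (B↔C swapped to make it positive)
  edge (0, 13)→(1, 3): d=(1,-10) top-left  bias=+0
  edge (1, 3)→(5, 19): d=(4,16) right/bottom  bias=-1
  edge (5, 19)→(0, 13): d=(-5,-6) top-left  bias=+0
    (0,1)@(1, 3): e=[0,0,56] → ·  [on edge]
    (0,2)@(1, 5): e=[2,8,46] → █
    (1,2)@(3, 5): e=[22,-24,58] → ·
    (0,3)@(1, 7): e=[4,16,36] → █
    (1,3)@(3, 7): e=[24,-16,48] → ·
    (0,4)@(1, 9): e=[6,24,26] → █
    (1,4)@(3, 9): e=[26,-8,38] → ·
    (0,5)@(1, 11): e=[8,32,16] → █
    (1,5)@(3, 11): e=[28,0,28] → ·  [on edge]
    (0,6)@(1, 13): e=[10,40,6] → █
    (1,6)@(3, 13): e=[30,8,18] → █
    (2,6)@(5, 13): e=[50,-24,30] → ·
    (2,9)@(5, 19): e=[56,0,0] → ·  [on edge]
  covered (7 px):
    · · · ·
    · · · ·
    █ · · ·
    █ · · ·
    █ · · ·
    █ · · ·
    █ █ · ·
    · █ · ·
    · · · ·
    · · · ·
    · · · ·
T1:
  2·area = 18
  edge (6, 0)→(7, 7): d=(1,7) right/bottom  bias=-1
  edge (7, 7)→(4, 4): d=(-3,-3) top-left  bias=+0
  edge (4, 4)→(6, 0): d=(2,-4) top-left  bias=+0
    (0,0)@(1, 1): e=[36,0,-18] → ·  [on edge]
    (1,1)@(3, 3): e=[24,0,-6] → ·  [on edge]
    (2,1)@(5, 3): e=[10,6,2] → █
    (3,1)@(7, 3): e=[-4,12,10] → ·
    (2,2)@(5, 5): e=[12,0,6] → █  [on edge]
    (3,2)@(7, 5): e=[-2,6,14] → ·
    (2,3)@(5, 7): e=[14,-6,10] → ·
    (3,3)@(7, 7): e=[0,0,18] → ·  [on edge]
  covered (2 px):
    · · · ·
    · · █ ·
    · · █ ·
    · · · ·
    · · · ·
    · · · ·
    · · · ·
    · · · ·
    · · · ·
    · · · ·
    · · · ·
T2:
  2·area = 5
  edge (2, 9)→(4, 10): d=(2,1) right/bottom  bias=-1
  edge (4, 10)→(7, 14): d=(3,4) right/bottom  bias=-1
  edge (7, 14)→(2, 9): d=(-5,-5) top-left  bias=+0
  covered (0 px):
    · · · ·
    · · · ·
    · · · ·
    · · · ·
    · · · ·
    · · · ·
    · · · ·
    · · · ·
    · · · ·
    · · · ·
    · · · ·

Final: "outside"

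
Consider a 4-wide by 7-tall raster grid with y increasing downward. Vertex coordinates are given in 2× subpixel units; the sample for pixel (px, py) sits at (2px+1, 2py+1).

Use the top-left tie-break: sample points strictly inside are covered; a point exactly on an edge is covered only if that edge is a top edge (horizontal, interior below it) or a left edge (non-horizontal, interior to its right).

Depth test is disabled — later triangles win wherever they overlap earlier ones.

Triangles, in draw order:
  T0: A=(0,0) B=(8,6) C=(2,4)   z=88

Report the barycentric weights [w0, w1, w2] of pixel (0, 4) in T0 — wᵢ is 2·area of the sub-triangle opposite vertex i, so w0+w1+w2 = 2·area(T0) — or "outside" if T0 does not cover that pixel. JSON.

T0:
  2·area = 20
  edge (0, 0)→(8, 6): d=(8,6) right/bottom  bias=-1
  edge (8, 6)→(2, 4): d=(-6,-2) top-left  bias=+0
  edge (2, 4)→(0, 0): d=(-2,-4) top-left  bias=+0
    (0,0)@(1, 1): e=[2,16,2] → █
    (1,0)@(3, 1): e=[-10,20,10] → ·
    (0,1)@(1, 3): e=[18,4,-2] → ·
    (1,1)@(3, 3): e=[6,8,6] → █
    (2,1)@(5, 3): e=[-6,12,14] → ·
    (1,2)@(3, 5): e=[22,-4,2] → ·
    (2,2)@(5, 5): e=[10,0,10] → █  [on edge]
    (3,2)@(7, 5): e=[-2,4,18] → ·
    (2,3)@(5, 7): e=[26,-12,6] → ·
  covered (3 px):
    █ · · ·
    · █ · ·
    · · █ ·
    · · · ·
    · · · ·
    · · · ·
    · · · ·

Final: "outside"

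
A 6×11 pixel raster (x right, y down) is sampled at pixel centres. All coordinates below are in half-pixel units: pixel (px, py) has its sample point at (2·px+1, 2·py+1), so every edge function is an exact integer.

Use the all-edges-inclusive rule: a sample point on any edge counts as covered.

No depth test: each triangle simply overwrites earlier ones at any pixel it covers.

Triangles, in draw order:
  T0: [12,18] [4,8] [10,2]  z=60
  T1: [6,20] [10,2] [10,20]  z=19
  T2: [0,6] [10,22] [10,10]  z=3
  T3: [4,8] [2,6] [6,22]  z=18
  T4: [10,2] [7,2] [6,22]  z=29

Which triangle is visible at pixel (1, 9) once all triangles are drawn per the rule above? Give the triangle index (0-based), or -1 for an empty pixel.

T0:
  2·area = 108
  edge (12, 18)→(4, 8): d=(-8,-10) inclusive
  edge (4, 8)→(10, 2): d=(6,-6) inclusive
  edge (10, 2)→(12, 18): d=(2,16) inclusive
    (5,0)@(11, 1): e=[126,0,-18] → .  [on edge]
    (4,1)@(9, 3): e=[90,0,18] → X  [on edge]
    (5,1)@(11, 3): e=[110,12,-14] → .
    (3,2)@(7, 5): e=[54,0,54] → X  [on edge]
    (5,2)@(11, 5): e=[94,24,-10] → .
    (2,3)@(5, 7): e=[18,0,90] → X  [on edge]
    (5,3)@(11, 7): e=[78,36,-6] → .
    (1,4)@(3, 9): e=[-18,0,126] → .  [on edge]
    (2,4)@(5, 9): e=[2,12,94] → X
    (5,4)@(11, 9): e=[62,48,-2] → .
    (0,5)@(1, 11): e=[-54,0,162] → .  [on edge]
    (2,5)@(5, 11): e=[-14,24,98] → .
  covered (15 px):
    . . . . . .
    . . . . X .
    . . . X X .
    . . X X X .
    . . X X X .
    . . . X X X
    . . . . X X
    . . . . . X
    . . . . . .
    . . . . . .
    . . . . . .
T1:
  2·area = 72
  edge (6, 20)→(10, 2): d=(4,-18) inclusive
  edge (10, 2)→(10, 20): d=(0,18) inclusive
  edge (10, 20)→(6, 20): d=(-4,0) inclusive
    (4,3)@(9, 7): e=[2,18,52] → X
    (5,3)@(11, 7): e=[38,-18,52] → .
    (4,4)@(9, 9): e=[10,18,44] → X
    (5,4)@(11, 9): e=[46,-18,44] → .
    (4,5)@(9, 11): e=[18,18,36] → X
    (5,5)@(11, 11): e=[54,-18,36] → .
    (4,6)@(9, 13): e=[26,18,28] → X
    (5,6)@(11, 13): e=[62,-18,28] → .
    (4,7)@(9, 15): e=[34,18,20] → X
    (5,7)@(11, 15): e=[70,-18,20] → .
    (3,8)@(7, 17): e=[6,54,12] → X
    (5,8)@(11, 17): e=[78,-18,12] → .
  covered (9 px):
    . . . . . .
    . . . . . .
    . . . . . .
    . . . . X .
    . . . . X .
    . . . . X .
    . . . . X .
    . . . . X .
    . . . X X .
    . . . X X .
    . . . . . .
T2:
  2·area = 120  (B↔C swapped to make it positive)
  edge (0, 6)→(10, 10): d=(10,4) inclusive
  edge (10, 10)→(10, 22): d=(0,12) inclusive
  edge (10, 22)→(0, 6): d=(-10,-16) inclusive
    (0,3)@(1, 7): e=[6,108,6] → X
    (1,3)@(3, 7): e=[-2,84,38] → .
    (0,4)@(1, 9): e=[26,108,-14] → .
    (1,4)@(3, 9): e=[18,84,18] → X
    (2,4)@(5, 9): e=[10,60,50] → X
    (3,4)@(7, 9): e=[2,36,82] → X
    (4,4)@(9, 9): e=[-6,12,114] → .
    (1,5)@(3, 11): e=[38,84,-2] → .
    (2,5)@(5, 11): e=[30,60,30] → X
    (4,5)@(9, 11): e=[14,12,94] → X
    (5,5)@(11, 11): e=[6,-12,126] → .
    (2,6)@(5, 13): e=[50,60,10] → X
  covered (15 px):
    . . . . . .
    . . . . . .
    . . . . . .
    X . . . . .
    . X X X . .
    . . X X X .
    . . X X X .
    . . . X X .
    . . . X X .
    . . . . X .
    . . . . . .
T3:
  2·area = 24  (B↔C swapped to make it positive)
  edge (4, 8)→(6, 22): d=(2,14) inclusive
  edge (6, 22)→(2, 6): d=(-4,-16) inclusive
  edge (2, 6)→(4, 8): d=(2,2) inclusive
    (1,0)@(3, 1): e=[0,36,-12] → .  [on edge]
    (0,2)@(1, 5): e=[36,-12,0] → .  [on edge]
    (1,3)@(3, 7): e=[12,12,0] → X  [on edge]
    (2,3)@(5, 7): e=[-16,44,-4] → .
    (1,4)@(3, 9): e=[16,4,4] → X
    (2,4)@(5, 9): e=[-12,36,0] → .  [on edge]
    (1,5)@(3, 11): e=[20,-4,8] → .
    (3,5)@(7, 11): e=[-36,60,0] → .  [on edge]
    (4,6)@(9, 13): e=[-60,84,0] → .  [on edge]
    (2,7)@(5, 15): e=[0,12,12] → X  [on edge]
    (3,7)@(7, 15): e=[-28,44,8] → .
    (5,7)@(11, 15): e=[-84,108,0] → .  [on edge]
  covered (4 px):
    . . . . . .
    . . . . . .
    . . . . . .
    . X . . . .
    . X . . . .
    . . . . . .
    . . . . . .
    . . X . . .
    . . X . . .
    . . . . . .
    . . . . . .
T4:
  2·area = 60  (B↔C swapped to make it positive)
  edge (10, 2)→(6, 22): d=(-4,20) inclusive
  edge (6, 22)→(7, 2): d=(1,-20) inclusive
  edge (7, 2)→(10, 2): d=(3,0) inclusive
    (3,1)@(7, 3): e=[56,1,3] → X
    (4,1)@(9, 3): e=[16,41,3] → X
    (5,1)@(11, 3): e=[-24,81,3] → .
    (3,2)@(7, 5): e=[48,3,9] → X
    (5,2)@(11, 5): e=[-32,83,9] → .
    (3,3)@(7, 7): e=[40,5,15] → X
    (4,3)@(9, 7): e=[0,45,15] → X  [on edge]
    (5,3)@(11, 7): e=[-40,85,15] → .
    (3,4)@(7, 9): e=[32,7,21] → X
    (4,4)@(9, 9): e=[-8,47,21] → .
    (3,5)@(7, 11): e=[24,9,27] → X
    (4,5)@(9, 11): e=[-16,49,27] → .
    (3,8)@(7, 17): e=[0,15,45] → X  [on edge]
  covered (11 px):
    . . . . . .
    . . . X X .
    . . . X X .
    . . . X X .
    . . . X . .
    . . . X . .
    . . . X . .
    . . . X . .
    . . . X . .
    . . . . . .
    . . . . . .

Z-buffer (winner per pixel, '.' = empty):
  . . . . . .
  . . . 4 4 .
  . . . 4 4 .
  2 3 0 4 4 .
  . 3 2 4 1 .
  . . 2 4 2 0
  . . 2 4 2 0
  . . 3 4 2 0
  . . 3 4 2 .
  . . . 1 2 .
  . . . . . .

Answer: -1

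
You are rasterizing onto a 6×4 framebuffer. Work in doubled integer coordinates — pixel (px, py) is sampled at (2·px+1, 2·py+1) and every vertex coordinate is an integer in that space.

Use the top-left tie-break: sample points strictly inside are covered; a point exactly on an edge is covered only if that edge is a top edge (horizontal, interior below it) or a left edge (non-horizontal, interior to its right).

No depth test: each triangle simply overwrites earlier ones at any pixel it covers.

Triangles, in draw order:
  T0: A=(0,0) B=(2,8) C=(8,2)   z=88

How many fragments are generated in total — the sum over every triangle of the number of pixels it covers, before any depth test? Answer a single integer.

T0:
  2·area = 60  (B↔C swapped to make it positive)
  edge (0, 0)→(8, 2): d=(8,2) right/bottom  bias=-1
  edge (8, 2)→(2, 8): d=(-6,6) right/bottom  bias=-1
  edge (2, 8)→(0, 0): d=(-2,-8) top-left  bias=+0
    (0,0)@(1, 1): e=[6,48,6] → █
    (1,0)@(3, 1): e=[2,36,22] → █
    (2,0)@(5, 1): e=[-2,24,38] → ·
    (4,0)@(9, 1): e=[-10,0,70] → ·  [on edge]
    (0,1)@(1, 3): e=[22,36,2] → █
    (2,1)@(5, 3): e=[14,12,34] → █
    (3,1)@(7, 3): e=[10,0,50] → ·  [on edge]
    (0,2)@(1, 5): e=[38,24,-2] → ·
    (1,2)@(3, 5): e=[34,12,14] → █
    (2,2)@(5, 5): e=[30,0,30] → ·  [on edge]
    (1,3)@(3, 7): e=[50,0,10] → ·  [on edge]
  covered (6 px):
    █ █ · · · ·
    █ █ █ · · ·
    · █ · · · ·
    · · · · · ·

Result: 6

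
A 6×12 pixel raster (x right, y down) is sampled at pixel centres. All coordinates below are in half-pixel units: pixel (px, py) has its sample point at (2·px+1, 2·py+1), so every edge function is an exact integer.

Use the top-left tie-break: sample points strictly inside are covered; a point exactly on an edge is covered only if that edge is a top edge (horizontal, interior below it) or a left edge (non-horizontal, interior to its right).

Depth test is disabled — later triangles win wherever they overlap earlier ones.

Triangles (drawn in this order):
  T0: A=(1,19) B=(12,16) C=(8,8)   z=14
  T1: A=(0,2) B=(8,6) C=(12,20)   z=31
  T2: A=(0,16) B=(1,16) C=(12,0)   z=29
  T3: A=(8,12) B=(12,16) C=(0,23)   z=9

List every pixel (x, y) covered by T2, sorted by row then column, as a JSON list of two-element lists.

T0:
  2·area = 100  (B↔C swapped to make it positive)
  edge (1, 19)→(8, 8): d=(7,-11) top-left  bias=+0
  edge (8, 8)→(12, 16): d=(4,8) right/bottom  bias=-1
  edge (12, 16)→(1, 19): d=(-11,3) right/bottom  bias=-1
    (3,5)@(7, 11): e=[10,20,70] → X
    (4,5)@(9, 11): e=[32,4,64] → X
    (5,5)@(11, 11): e=[54,-12,58] → .
    (2,6)@(5, 13): e=[2,44,54] → X
    (5,6)@(11, 13): e=[68,-4,36] → .
    (2,7)@(5, 15): e=[16,52,32] → X
    (5,7)@(11, 15): e=[82,4,14] → X
    (1,8)@(3, 17): e=[8,76,16] → X
    (4,8)@(9, 17): e=[74,28,-2] → .
    (5,8)@(11, 17): e=[96,12,-8] → .
    (0,9)@(1, 19): e=[0,100,0] → .  [on edge]
    (1,9)@(3, 19): e=[22,84,-6] → .
  covered (12 px):
    . . . . . .
    . . . . . .
    . . . . . .
    . . . . . .
    . . . . . .
    . . . X X .
    . . X X X .
    . . X X X X
    . X X X . .
    . . . . . .
    . . . . . .
    . . . . . .
T1:
  2·area = 96
  edge (0, 2)→(8, 6): d=(8,4) right/bottom  bias=-1
  edge (8, 6)→(12, 20): d=(4,14) right/bottom  bias=-1
  edge (12, 20)→(0, 2): d=(-12,-18) top-left  bias=+0
    (0,1)@(1, 3): e=[4,86,6] → X
    (1,1)@(3, 3): e=[-4,58,42] → .
    (0,2)@(1, 5): e=[20,94,-18] → .
    (1,2)@(3, 5): e=[12,66,18] → X
    (2,2)@(5, 5): e=[4,38,54] → X
    (3,2)@(7, 5): e=[-4,10,90] → .
    (1,3)@(3, 7): e=[28,74,-6] → .
    (2,3)@(5, 7): e=[20,46,30] → X
    (3,3)@(7, 7): e=[12,18,66] → X
    (4,3)@(9, 7): e=[4,-10,102] → .
    (2,4)@(5, 9): e=[36,54,6] → X
    (4,4)@(9, 9): e=[20,-2,78] → .
  covered (12 px):
    . . . . . .
    X . . . . .
    . X X . . .
    . . X X . .
    . . X X . .
    . . . X X .
    . . . . X .
    . . . . X .
    . . . . . X
    . . . . . .
    . . . . . .
    . . . . . .
T2:
  2·area = 16  (B↔C swapped to make it positive)
  edge (0, 16)→(12, 0): d=(12,-16) top-left  bias=+0
  edge (12, 0)→(1, 16): d=(-11,16) right/bottom  bias=-1
  edge (1, 16)→(0, 16): d=(-1,0) right/bottom  bias=-1
    (3,3)@(7, 7): e=[4,3,9] → X
    (4,3)@(9, 7): e=[36,-29,9] → .
    (3,4)@(7, 9): e=[28,-19,7] → .
    (1,6)@(3, 13): e=[12,1,3] → X
    (2,6)@(5, 13): e=[44,-31,3] → .
    (0,7)@(1, 15): e=[4,11,1] → X
    (1,7)@(3, 15): e=[36,-21,1] → .
    (0,8)@(1, 17): e=[28,-11,-1] → .
  covered (3 px):
    . . . . . .
    . . . . . .
    . . . . . .
    . . . X . .
    . . . . . .
    . . . . . .
    . X . . . .
    X . . . . .
    . . . . . .
    . . . . . .
    . . . . . .
    . . . . . .
T3:
  2·area = 76
  edge (8, 12)→(12, 16): d=(4,4) right/bottom  bias=-1
  edge (12, 16)→(0, 23): d=(-12,7) right/bottom  bias=-1
  edge (0, 23)→(8, 12): d=(8,-11) top-left  bias=+0
    (0,2)@(1, 5): e=[0,209,-133] → .  [on edge]
    (1,3)@(3, 7): e=[0,171,-95] → .  [on edge]
    (2,4)@(5, 9): e=[0,133,-57] → .  [on edge]
    (3,5)@(7, 11): e=[0,95,-19] → .  [on edge]
    (4,6)@(9, 13): e=[0,57,19] → .  [on edge]
    (3,7)@(7, 15): e=[16,47,13] → X
    (4,7)@(9, 15): e=[8,33,35] → X
    (5,7)@(11, 15): e=[0,19,57] → .  [on edge]
    (2,8)@(5, 17): e=[32,37,7] → X
    (5,8)@(11, 17): e=[8,-5,73] → .
    (1,9)@(3, 19): e=[48,27,1] → X
    (3,9)@(7, 19): e=[32,-1,45] → .
  covered (8 px):
    . . . . . .
    . . . . . .
    . . . . . .
    . . . . . .
    . . . . . .
    . . . . . .
    . . . . . .
    . . . X X .
    . . X X X .
    . X X . . .
    . X . . . .
    . . . . . .

Final: [[3,3],[1,6],[0,7]]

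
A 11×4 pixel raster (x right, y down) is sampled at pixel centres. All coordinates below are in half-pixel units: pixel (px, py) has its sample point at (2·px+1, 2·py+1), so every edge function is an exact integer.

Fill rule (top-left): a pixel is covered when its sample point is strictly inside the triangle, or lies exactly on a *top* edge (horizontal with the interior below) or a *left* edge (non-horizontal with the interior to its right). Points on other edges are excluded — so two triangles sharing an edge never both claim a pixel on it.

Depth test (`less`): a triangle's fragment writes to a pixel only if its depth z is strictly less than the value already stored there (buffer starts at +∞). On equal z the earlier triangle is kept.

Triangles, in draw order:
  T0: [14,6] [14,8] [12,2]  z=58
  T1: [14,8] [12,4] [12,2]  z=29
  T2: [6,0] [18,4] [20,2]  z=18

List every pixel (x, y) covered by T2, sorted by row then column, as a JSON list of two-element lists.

T0:
  2·area = 4
  edge (14, 6)→(14, 8): d=(0,2) right/bottom  bias=-1
  edge (14, 8)→(12, 2): d=(-2,-6) top-left  bias=+0
  edge (12, 2)→(14, 6): d=(2,4) right/bottom  bias=-1
    (6,2)@(13, 5): e=[2,0,2] → #  [on edge]
    (7,2)@(15, 5): e=[-2,12,-6] → ·
    (6,3)@(13, 7): e=[2,-4,6] → ·
  covered (1 px):
    · · · · · · · · · · ·
    · · · · · · · · · · ·
    · · · · · · # · · · ·
    · · · · · · · · · · ·
T1:
  2·area = 4
  edge (14, 8)→(12, 4): d=(-2,-4) top-left  bias=+0
  edge (12, 4)→(12, 2): d=(0,-2) top-left  bias=+0
  edge (12, 2)→(14, 8): d=(2,6) right/bottom  bias=-1
    (6,2)@(13, 5): e=[2,2,0] → ·  [on edge]
  covered (0 px):
    · · · · · · · · · · ·
    · · · · · · · · · · ·
    · · · · · · · · · · ·
    · · · · · · · · · · ·
T2:
  2·area = 32  (B↔C swapped to make it positive)
  edge (6, 0)→(20, 2): d=(14,2) right/bottom  bias=-1
  edge (20, 2)→(18, 4): d=(-2,2) right/bottom  bias=-1
  edge (18, 4)→(6, 0): d=(-12,-4) top-left  bias=+0
    (4,0)@(9, 1): e=[8,24,0] → #  [on edge]
    (5,0)@(11, 1): e=[4,20,8] → #
    (6,0)@(13, 1): e=[0,16,16] → ·  [on edge]
    (10,0)@(21, 1): e=[-16,0,48] → ·  [on edge]
    (4,1)@(9, 3): e=[36,20,-24] → ·
    (5,1)@(11, 3): e=[32,16,-16] → ·
    (7,1)@(15, 3): e=[24,8,0] → #  [on edge]
    (8,1)@(17, 3): e=[20,4,8] → #
    (9,1)@(19, 3): e=[16,0,16] → ·  [on edge]
    (7,2)@(15, 5): e=[52,4,-24] → ·
    (8,2)@(17, 5): e=[48,0,-16] → ·  [on edge]
    (10,2)@(21, 5): e=[40,-8,0] → ·  [on edge]
    (7,3)@(15, 7): e=[80,0,-48] → ·  [on edge]
  covered (4 px):
    · · · · # # · · · · ·
    · · · · · · · # # · ·
    · · · · · · · · · · ·
    · · · · · · · · · · ·

Final: [[4,0],[5,0],[7,1],[8,1]]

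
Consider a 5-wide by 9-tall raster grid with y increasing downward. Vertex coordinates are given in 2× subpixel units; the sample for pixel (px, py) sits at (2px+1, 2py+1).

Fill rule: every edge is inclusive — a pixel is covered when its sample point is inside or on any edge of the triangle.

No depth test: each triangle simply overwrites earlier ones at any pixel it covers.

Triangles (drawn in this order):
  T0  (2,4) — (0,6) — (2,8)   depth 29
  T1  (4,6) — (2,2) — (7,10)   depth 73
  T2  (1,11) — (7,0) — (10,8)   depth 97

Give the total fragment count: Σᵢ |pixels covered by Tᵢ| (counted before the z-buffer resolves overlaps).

T0:
  2·area = 8  (B↔C swapped to make it positive)
  edge (2, 4)→(2, 8): d=(0,4) inclusive
  edge (2, 8)→(0, 6): d=(-2,-2) inclusive
  edge (0, 6)→(2, 4): d=(2,-2) inclusive
    (2,0)@(5, 1): e=[-12,20,0] → ·  [on edge]
    (1,1)@(3, 3): e=[-4,12,0] → ·  [on edge]
    (0,2)@(1, 5): e=[4,4,0] → #  [on edge]
    (1,2)@(3, 5): e=[-4,8,4] → ·
    (0,3)@(1, 7): e=[4,0,4] → #  [on edge]
    (1,3)@(3, 7): e=[-4,4,8] → ·
    (0,4)@(1, 9): e=[4,-4,8] → ·
    (1,4)@(3, 9): e=[-4,0,12] → ·  [on edge]
    (2,5)@(5, 11): e=[-12,0,20] → ·  [on edge]
    (3,6)@(7, 13): e=[-20,0,28] → ·  [on edge]
    (4,7)@(9, 15): e=[-28,0,36] → ·  [on edge]
  covered (2 px):
    · · · · ·
    · · · · ·
    # · · · ·
    # · · · ·
    · · · · ·
    · · · · ·
    · · · · ·
    · · · · ·
    · · · · ·
T1:
  2·area = 4
  edge (4, 6)→(2, 2): d=(-2,-4) inclusive
  edge (2, 2)→(7, 10): d=(5,8) inclusive
  edge (7, 10)→(4, 6): d=(-3,-4) inclusive
    (2,3)@(5, 7): e=[2,1,1] → #
    (3,3)@(7, 7): e=[10,-15,9] → ·
    (2,4)@(5, 9): e=[-2,11,-5] → ·
  covered (1 px):
    · · · · ·
    · · · · ·
    · · · · ·
    · · # · ·
    · · · · ·
    · · · · ·
    · · · · ·
    · · · · ·
    · · · · ·
T2:
  2·area = 81
  edge (1, 11)→(7, 0): d=(6,-11) inclusive
  edge (7, 0)→(10, 8): d=(3,8) inclusive
  edge (10, 8)→(1, 11): d=(-9,3) inclusive
    (3,0)@(7, 1): e=[6,3,72] → #
    (4,0)@(9, 1): e=[28,-13,66] → ·
    (3,1)@(7, 3): e=[18,9,54] → #
    (4,1)@(9, 3): e=[40,-7,48] → ·
    (2,2)@(5, 5): e=[8,31,42] → #
    (4,2)@(9, 5): e=[52,-1,30] → ·
    (2,3)@(5, 7): e=[20,37,24] → #
    (4,3)@(9, 7): e=[64,5,12] → #
    (1,4)@(3, 9): e=[10,59,12] → #
    (3,4)@(7, 9): e=[54,27,0] → #  [on edge]
    (4,4)@(9, 9): e=[76,11,-6] → ·
    (0,5)@(1, 11): e=[0,81,0] → #  [on edge]
  covered (11 px):
    · · · # ·
    · · · # ·
    · · # # ·
    · · # # #
    · # # # ·
    # · · · ·
    · · · · ·
    · · · · ·
    · · · · ·

Result: 14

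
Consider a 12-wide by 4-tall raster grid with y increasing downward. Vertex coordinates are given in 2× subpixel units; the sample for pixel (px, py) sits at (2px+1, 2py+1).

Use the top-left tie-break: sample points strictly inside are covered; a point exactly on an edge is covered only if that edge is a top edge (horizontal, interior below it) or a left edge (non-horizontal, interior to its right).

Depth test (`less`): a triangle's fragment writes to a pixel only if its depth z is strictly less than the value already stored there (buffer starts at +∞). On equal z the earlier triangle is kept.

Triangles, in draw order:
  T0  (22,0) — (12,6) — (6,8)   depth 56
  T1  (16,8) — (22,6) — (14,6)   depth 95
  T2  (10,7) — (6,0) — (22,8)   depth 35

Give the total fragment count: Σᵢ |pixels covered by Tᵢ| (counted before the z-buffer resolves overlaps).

T0:
  2·area = 16
  edge (22, 0)→(12, 6): d=(-10,6) right/bottom  bias=-1
  edge (12, 6)→(6, 8): d=(-6,2) right/bottom  bias=-1
  edge (6, 8)→(22, 0): d=(16,-8) top-left  bias=+0
    (8,1)@(17, 3): e=[0,8,8] → ·  [on edge]
    (10,1)@(21, 3): e=[-24,0,40] → ·  [on edge]
    (6,2)@(13, 5): e=[4,4,8] → █
    (7,2)@(15, 5): e=[-8,0,24] → ·  [on edge]
    (4,3)@(9, 7): e=[8,0,8] → ·  [on edge]
    (6,3)@(13, 7): e=[-16,-8,40] → ·
  covered (1 px):
    · · · · · · · · · · · ·
    · · · · · · · · · · · ·
    · · · · · · █ · · · · ·
    · · · · · · · · · · · ·
T1:
  2·area = 16  (B↔C swapped to make it positive)
  edge (16, 8)→(14, 6): d=(-2,-2) top-left  bias=+0
  edge (14, 6)→(22, 6): d=(8,0) top-left  bias=+0
  edge (22, 6)→(16, 8): d=(-6,2) right/bottom  bias=-1
    (4,0)@(9, 1): e=[0,-40,56] → ·  [on edge]
    (5,1)@(11, 3): e=[0,-24,40] → ·  [on edge]
    (6,2)@(13, 5): e=[0,-8,24] → ·  [on edge]
    (7,3)@(15, 7): e=[0,8,8] → █  [on edge]
    (8,3)@(17, 7): e=[4,8,4] → █
    (9,3)@(19, 7): e=[8,8,0] → ·  [on edge]
  covered (2 px):
    · · · · · · · · · · · ·
    · · · · · · · · · · · ·
    · · · · · · · · · · · ·
    · · · · · · · █ █ · · ·
T2:
  2·area = 80
  edge (10, 7)→(6, 0): d=(-4,-7) top-left  bias=+0
  edge (6, 0)→(22, 8): d=(16,8) right/bottom  bias=-1
  edge (22, 8)→(10, 7): d=(-12,-1) top-left  bias=+0
    (3,0)@(7, 1): e=[3,8,69] → █
    (4,0)@(9, 1): e=[17,-8,71] → ·
    (3,1)@(7, 3): e=[-5,40,45] → ·
    (4,1)@(9, 3): e=[9,24,47] → █
    (5,1)@(11, 3): e=[23,8,49] → █
    (6,1)@(13, 3): e=[37,-8,51] → ·
    (4,2)@(9, 5): e=[1,56,23] → █
    (6,2)@(13, 5): e=[29,24,27] → █
    (7,2)@(15, 5): e=[43,8,29] → █
    (8,2)@(17, 5): e=[57,-8,31] → ·
    (4,3)@(9, 7): e=[-7,88,-1] → ·
    (5,3)@(11, 7): e=[7,72,1] → █
  covered (12 px):
    · · · █ · · · · · · · ·
    · · · · █ █ · · · · · ·
    · · · · █ █ █ █ · · · ·
    · · · · · █ █ █ █ █ · ·

Answer: 15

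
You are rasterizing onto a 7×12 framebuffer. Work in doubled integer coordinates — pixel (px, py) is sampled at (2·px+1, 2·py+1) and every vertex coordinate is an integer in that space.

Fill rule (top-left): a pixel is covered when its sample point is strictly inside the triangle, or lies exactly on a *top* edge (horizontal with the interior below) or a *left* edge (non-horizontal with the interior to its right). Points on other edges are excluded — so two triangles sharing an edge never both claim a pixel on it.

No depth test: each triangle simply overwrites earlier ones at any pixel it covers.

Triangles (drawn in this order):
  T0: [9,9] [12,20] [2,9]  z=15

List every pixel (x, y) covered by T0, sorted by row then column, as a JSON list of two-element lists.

T0:
  2·area = 77
  edge (9, 9)→(12, 20): d=(3,11) right/bottom  bias=-1
  edge (12, 20)→(2, 9): d=(-10,-11) top-left  bias=+0
  edge (2, 9)→(9, 9): d=(7,0) top-left  bias=+0
    (0,4)@(1, 9): e=[88,-11,0] → ·  [on edge]
    (1,4)@(3, 9): e=[66,11,0] → #  [on edge]
    (2,4)@(5, 9): e=[44,33,0] → #  [on edge]
    (3,4)@(7, 9): e=[22,55,0] → #  [on edge]
    (4,4)@(9, 9): e=[0,77,0] → ·  [on edge]
    (5,4)@(11, 9): e=[-22,99,0] → ·  [on edge]
    (6,4)@(13, 9): e=[-44,121,0] → ·  [on edge]
    (1,5)@(3, 11): e=[72,-9,14] → ·
    (2,5)@(5, 11): e=[50,13,14] → #
    (4,5)@(9, 11): e=[6,57,14] → #
    (5,5)@(11, 11): e=[-16,79,14] → ·
    (2,6)@(5, 13): e=[56,-7,28] → ·
  covered (10 px):
    · · · · · · ·
    · · · · · · ·
    · · · · · · ·
    · · · · · · ·
    · # # # · · ·
    · · # # # · ·
    · · · # # · ·
    · · · · # · ·
    · · · · · # ·
    · · · · · · ·
    · · · · · · ·
    · · · · · · ·

Result: [[1,4],[2,4],[3,4],[2,5],[3,5],[4,5],[3,6],[4,6],[4,7],[5,8]]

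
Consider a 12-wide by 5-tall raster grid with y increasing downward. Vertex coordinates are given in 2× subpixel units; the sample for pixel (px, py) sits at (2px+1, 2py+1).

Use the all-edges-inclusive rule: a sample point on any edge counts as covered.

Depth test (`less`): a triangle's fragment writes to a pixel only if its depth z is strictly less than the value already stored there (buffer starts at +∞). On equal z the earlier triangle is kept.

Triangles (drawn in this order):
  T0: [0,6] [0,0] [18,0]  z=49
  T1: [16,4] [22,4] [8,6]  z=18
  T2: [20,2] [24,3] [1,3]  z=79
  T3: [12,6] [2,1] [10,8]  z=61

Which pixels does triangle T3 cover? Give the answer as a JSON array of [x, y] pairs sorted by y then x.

T0:
  2·area = 108
  edge (0, 6)→(0, 0): d=(0,-6) inclusive
  edge (0, 0)→(18, 0): d=(18,0) inclusive
  edge (18, 0)→(0, 6): d=(-18,6) inclusive
    (0,0)@(1, 1): e=[6,18,84] → █
    (1,0)@(3, 1): e=[18,18,72] → █
    (2,0)@(5, 1): e=[30,18,60] → █
    (3,0)@(7, 1): e=[42,18,48] → █
    (4,0)@(9, 1): e=[54,18,36] → █
    (5,0)@(11, 1): e=[66,18,24] → █
    (6,0)@(13, 1): e=[78,18,12] → █
    (7,0)@(15, 1): e=[90,18,0] → █  [on edge]
    (8,0)@(17, 1): e=[102,18,-12] → ·
    (0,1)@(1, 3): e=[6,54,48] → █
    (4,1)@(9, 3): e=[54,54,0] → █  [on edge]
    (5,1)@(11, 3): e=[66,54,-12] → ·
    (1,2)@(3, 5): e=[18,90,0] → █  [on edge]
  covered (15 px):
    █ █ █ █ █ █ █ █ · · · ·
    █ █ █ █ █ · · · · · · ·
    █ █ · · · · · · · · · ·
    · · · · · · · · · · · ·
    · · · · · · · · · · · ·
T1:
  2·area = 12
  edge (16, 4)→(22, 4): d=(6,0) inclusive
  edge (22, 4)→(8, 6): d=(-14,2) inclusive
  edge (8, 6)→(16, 4): d=(8,-2) inclusive
    (6,2)@(13, 5): e=[6,4,2] → █
    (7,2)@(15, 5): e=[6,0,6] → █  [on edge]
    (8,2)@(17, 5): e=[6,-4,10] → ·
    (0,3)@(1, 7): e=[18,0,-6] → ·  [on edge]
    (6,3)@(13, 7): e=[18,-24,18] → ·
    (7,3)@(15, 7): e=[18,-28,22] → ·
  covered (2 px):
    · · · · · · · · · · · ·
    · · · · · · · · · · · ·
    · · · · · · █ █ · · · ·
    · · · · · · · · · · · ·
    · · · · · · · · · · · ·
T2:
  2·area = 23
  edge (20, 2)→(24, 3): d=(4,1) inclusive
  edge (24, 3)→(1, 3): d=(-23,0) inclusive
  edge (1, 3)→(20, 2): d=(19,-1) inclusive
    (0,1)@(1, 3): e=[23,0,0] → █  [on edge]
    (1,1)@(3, 3): e=[21,0,2] → █  [on edge]
    (2,1)@(5, 3): e=[19,0,4] → █  [on edge]
    (3,1)@(7, 3): e=[17,0,6] → █  [on edge]
    (4,1)@(9, 3): e=[15,0,8] → █  [on edge]
    (5,1)@(11, 3): e=[13,0,10] → █  [on edge]
    (6,1)@(13, 3): e=[11,0,12] → █  [on edge]
    (7,1)@(15, 3): e=[9,0,14] → █  [on edge]
    (8,1)@(17, 3): e=[7,0,16] → █  [on edge]
    (9,1)@(19, 3): e=[5,0,18] → █  [on edge]
    (10,1)@(21, 3): e=[3,0,20] → █  [on edge]
    (11,1)@(23, 3): e=[1,0,22] → █  [on edge]
  covered (12 px):
    · · · · · · · · · · · ·
    █ █ █ █ █ █ █ █ █ █ █ █
    · · · · · · · · · · · ·
    · · · · · · · · · · · ·
    · · · · · · · · · · · ·
T3:
  2·area = 30  (B↔C swapped to make it positive)
  edge (12, 6)→(10, 8): d=(-2,2) inclusive
  edge (10, 8)→(2, 1): d=(-8,-7) inclusive
  edge (2, 1)→(12, 6): d=(10,5) inclusive
    (8,0)@(17, 1): e=[0,105,-75] → ·  [on edge]
    (2,1)@(5, 3): e=[20,5,5] → █
    (3,1)@(7, 3): e=[16,19,-5] → ·
    (7,1)@(15, 3): e=[0,75,-45] → ·  [on edge]
    (2,2)@(5, 5): e=[16,-11,25] → ·
    (3,2)@(7, 5): e=[12,3,15] → █
    (4,2)@(9, 5): e=[8,17,5] → █
    (5,2)@(11, 5): e=[4,31,-5] → ·
    (6,2)@(13, 5): e=[0,45,-15] → ·  [on edge]
    (3,3)@(7, 7): e=[8,-13,35] → ·
    (4,3)@(9, 7): e=[4,1,25] → █
    (5,3)@(11, 7): e=[0,15,15] → █  [on edge]
    (4,4)@(9, 9): e=[0,-15,45] → ·  [on edge]
  covered (5 px):
    · · · · · · · · · · · ·
    · · █ · · · · · · · · ·
    · · · █ █ · · · · · · ·
    · · · · █ █ · · · · · ·
    · · · · · · · · · · · ·

Final: [[2,1],[3,2],[4,2],[4,3],[5,3]]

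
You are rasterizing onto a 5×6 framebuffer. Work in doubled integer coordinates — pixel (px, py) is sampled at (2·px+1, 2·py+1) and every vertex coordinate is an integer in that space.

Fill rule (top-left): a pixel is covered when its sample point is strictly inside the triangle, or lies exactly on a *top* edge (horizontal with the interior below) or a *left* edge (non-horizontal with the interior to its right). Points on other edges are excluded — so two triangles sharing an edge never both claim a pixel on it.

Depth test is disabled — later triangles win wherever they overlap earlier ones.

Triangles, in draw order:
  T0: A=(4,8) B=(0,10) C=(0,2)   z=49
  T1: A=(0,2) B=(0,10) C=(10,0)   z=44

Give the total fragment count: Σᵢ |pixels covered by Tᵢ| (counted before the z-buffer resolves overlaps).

T0:
  2·area = 32
  edge (4, 8)→(0, 10): d=(-4,2) right/bottom  bias=-1
  edge (0, 10)→(0, 2): d=(0,-8) top-left  bias=+0
  edge (0, 2)→(4, 8): d=(4,6) right/bottom  bias=-1
    (0,2)@(1, 5): e=[18,8,6] → #
    (1,2)@(3, 5): e=[14,24,-6] → ·
    (0,3)@(1, 7): e=[10,8,14] → #
    (1,3)@(3, 7): e=[6,24,2] → #
    (2,3)@(5, 7): e=[2,40,-10] → ·
    (0,4)@(1, 9): e=[2,8,22] → #
    (1,4)@(3, 9): e=[-2,24,10] → ·
    (0,5)@(1, 11): e=[-6,8,30] → ·
  covered (4 px):
    · · · · ·
    · · · · ·
    # · · · ·
    # # · · ·
    # · · · ·
    · · · · ·
T1:
  2·area = 80  (B↔C swapped to make it positive)
  edge (0, 2)→(10, 0): d=(10,-2) top-left  bias=+0
  edge (10, 0)→(0, 10): d=(-10,10) right/bottom  bias=-1
  edge (0, 10)→(0, 2): d=(0,-8) top-left  bias=+0
    (2,0)@(5, 1): e=[0,40,40] → #  [on edge]
    (3,0)@(7, 1): e=[4,20,56] → #
    (4,0)@(9, 1): e=[8,0,72] → ·  [on edge]
    (0,1)@(1, 3): e=[12,60,8] → #
    (1,1)@(3, 3): e=[16,40,24] → #
    (3,1)@(7, 3): e=[24,0,56] → ·  [on edge]
    (0,2)@(1, 5): e=[32,40,8] → #
    (2,2)@(5, 5): e=[40,0,40] → ·  [on edge]
    (0,3)@(1, 7): e=[52,20,8] → #
    (1,3)@(3, 7): e=[56,0,24] → ·  [on edge]
    (0,4)@(1, 9): e=[72,0,8] → ·  [on edge]
  covered (8 px):
    · · # # ·
    # # # · ·
    # # · · ·
    # · · · ·
    · · · · ·
    · · · · ·

Answer: 12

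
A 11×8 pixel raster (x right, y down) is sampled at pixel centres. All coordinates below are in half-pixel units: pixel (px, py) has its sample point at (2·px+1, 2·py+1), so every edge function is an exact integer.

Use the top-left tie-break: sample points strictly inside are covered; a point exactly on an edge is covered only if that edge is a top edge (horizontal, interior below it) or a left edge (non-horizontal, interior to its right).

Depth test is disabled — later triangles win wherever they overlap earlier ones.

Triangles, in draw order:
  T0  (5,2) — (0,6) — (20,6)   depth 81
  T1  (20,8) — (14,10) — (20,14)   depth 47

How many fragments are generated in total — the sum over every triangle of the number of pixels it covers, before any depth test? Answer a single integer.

T0:
  2·area = 80  (B↔C swapped to make it positive)
  edge (5, 2)→(20, 6): d=(15,4) right/bottom  bias=-1
  edge (20, 6)→(0, 6): d=(-20,0) right/bottom  bias=-1
  edge (0, 6)→(5, 2): d=(5,-4) top-left  bias=+0
    (2,1)@(5, 3): e=[15,60,5] → X
    (3,1)@(7, 3): e=[7,60,13] → X
    (4,1)@(9, 3): e=[-1,60,21] → .
    (1,2)@(3, 5): e=[53,20,7] → X
    (4,2)@(9, 5): e=[29,20,31] → X
    (5,2)@(11, 5): e=[21,20,39] → X
    (6,2)@(13, 5): e=[13,20,47] → X
    (7,2)@(15, 5): e=[5,20,55] → X
    (8,2)@(17, 5): e=[-3,20,63] → .
    (1,3)@(3, 7): e=[83,-20,17] → .
    (2,3)@(5, 7): e=[75,-20,25] → .
    (3,3)@(7, 7): e=[67,-20,33] → .
  covered (9 px):
    . . . . . . . . . . .
    . . X X . . . . . . .
    . X X X X X X X . . .
    . . . . . . . . . . .
    . . . . . . . . . . .
    . . . . . . . . . . .
    . . . . . . . . . . .
    . . . . . . . . . . .
T1:
  2·area = 36  (B↔C swapped to make it positive)
  edge (20, 8)→(20, 14): d=(0,6) right/bottom  bias=-1
  edge (20, 14)→(14, 10): d=(-6,-4) top-left  bias=+0
  edge (14, 10)→(20, 8): d=(6,-2) top-left  bias=+0
    (8,4)@(17, 9): e=[18,18,0] → X  [on edge]
    (9,4)@(19, 9): e=[6,26,4] → X
    (10,4)@(21, 9): e=[-6,34,8] → .
    (5,5)@(11, 11): e=[54,-18,0] → .  [on edge]
    (8,5)@(17, 11): e=[18,6,12] → X
    (10,5)@(21, 11): e=[-6,22,20] → .
    (2,6)@(5, 13): e=[90,-54,0] → .  [on edge]
    (8,6)@(17, 13): e=[18,-6,24] → .
    (9,6)@(19, 13): e=[6,2,28] → X
    (10,6)@(21, 13): e=[-6,10,32] → .
    (9,7)@(19, 15): e=[6,-10,40] → .
  covered (5 px):
    . . . . . . . . . . .
    . . . . . . . . . . .
    . . . . . . . . . . .
    . . . . . . . . . . .
    . . . . . . . . X X .
    . . . . . . . . X X .
    . . . . . . . . . X .
    . . . . . . . . . . .

Final: 14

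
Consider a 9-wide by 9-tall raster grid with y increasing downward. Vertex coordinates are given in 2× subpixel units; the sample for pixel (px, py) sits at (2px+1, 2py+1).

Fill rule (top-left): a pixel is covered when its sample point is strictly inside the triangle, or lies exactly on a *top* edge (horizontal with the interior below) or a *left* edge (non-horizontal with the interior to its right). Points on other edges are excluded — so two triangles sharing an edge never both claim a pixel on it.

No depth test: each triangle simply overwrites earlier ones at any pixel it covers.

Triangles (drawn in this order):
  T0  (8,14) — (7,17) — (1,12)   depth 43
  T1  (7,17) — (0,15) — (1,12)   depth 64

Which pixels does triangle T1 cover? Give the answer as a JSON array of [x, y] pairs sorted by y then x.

T0:
  2·area = 23
  edge (8, 14)→(7, 17): d=(-1,3) right/bottom  bias=-1
  edge (7, 17)→(1, 12): d=(-6,-5) top-left  bias=+0
  edge (1, 12)→(8, 14): d=(7,2) right/bottom  bias=-1
    (5,2)@(11, 5): e=[0,92,-69] → ·  [on edge]
    (4,5)@(9, 11): e=[0,46,-23] → ·  [on edge]
    (1,6)@(3, 13): e=[16,4,3] → #
    (2,6)@(5, 13): e=[10,14,-1] → ·
    (1,7)@(3, 15): e=[14,-8,17] → ·
    (2,7)@(5, 15): e=[8,2,13] → #
    (3,7)@(7, 15): e=[2,12,9] → #
    (4,7)@(9, 15): e=[-4,22,5] → ·
    (2,8)@(5, 17): e=[6,-10,27] → ·
    (3,8)@(7, 17): e=[0,0,23] → ·  [on edge]
  covered (3 px):
    · · · · · · · · ·
    · · · · · · · · ·
    · · · · · · · · ·
    · · · · · · · · ·
    · · · · · · · · ·
    · · · · · · · · ·
    · # · · · · · · ·
    · · # # · · · · ·
    · · · · · · · · ·
T1:
  2·area = 23
  edge (7, 17)→(0, 15): d=(-7,-2) top-left  bias=+0
  edge (0, 15)→(1, 12): d=(1,-3) top-left  bias=+0
  edge (1, 12)→(7, 17): d=(6,5) right/bottom  bias=-1
    (0,6)@(1, 13): e=[16,1,6] → #
    (1,6)@(3, 13): e=[20,7,-4] → ·
    (0,7)@(1, 15): e=[2,3,18] → #
    (1,7)@(3, 15): e=[6,9,8] → #
    (2,7)@(5, 15): e=[10,15,-2] → ·
    (0,8)@(1, 17): e=[-12,5,30] → ·
    (1,8)@(3, 17): e=[-8,11,20] → ·
    (3,8)@(7, 17): e=[0,23,0] → ·  [on edge]
  covered (3 px):
    · · · · · · · · ·
    · · · · · · · · ·
    · · · · · · · · ·
    · · · · · · · · ·
    · · · · · · · · ·
    · · · · · · · · ·
    # · · · · · · · ·
    # # · · · · · · ·
    · · · · · · · · ·

Result: [[0,6],[0,7],[1,7]]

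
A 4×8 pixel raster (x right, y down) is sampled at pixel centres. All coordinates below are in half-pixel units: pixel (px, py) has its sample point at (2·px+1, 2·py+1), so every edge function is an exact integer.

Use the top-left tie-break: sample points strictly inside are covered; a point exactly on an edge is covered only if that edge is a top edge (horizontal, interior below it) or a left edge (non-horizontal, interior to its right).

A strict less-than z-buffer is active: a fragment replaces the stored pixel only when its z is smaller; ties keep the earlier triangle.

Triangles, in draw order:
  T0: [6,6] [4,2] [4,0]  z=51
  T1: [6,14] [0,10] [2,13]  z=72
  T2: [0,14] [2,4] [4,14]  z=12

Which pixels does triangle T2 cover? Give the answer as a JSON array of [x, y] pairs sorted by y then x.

T0:
  2·area = 4
  edge (6, 6)→(4, 2): d=(-2,-4) top-left  bias=+0
  edge (4, 2)→(4, 0): d=(0,-2) top-left  bias=+0
  edge (4, 0)→(6, 6): d=(2,6) right/bottom  bias=-1
    (2,1)@(5, 3): e=[2,2,0] → .  [on edge]
    (3,4)@(7, 9): e=[-2,6,0] → .  [on edge]
  covered (0 px):
    . . . .
    . . . .
    . . . .
    . . . .
    . . . .
    . . . .
    . . . .
    . . . .
T1:
  2·area = 10  (B↔C swapped to make it positive)
  edge (6, 14)→(2, 13): d=(-4,-1) top-left  bias=+0
  edge (2, 13)→(0, 10): d=(-2,-3) top-left  bias=+0
  edge (0, 10)→(6, 14): d=(6,4) right/bottom  bias=-1
    (0,5)@(1, 11): e=[7,1,2] → X
    (1,5)@(3, 11): e=[9,7,-6] → .
    (0,6)@(1, 13): e=[-1,-3,14] → .
    (1,6)@(3, 13): e=[1,3,6] → X
    (2,6)@(5, 13): e=[3,9,-2] → .
    (1,7)@(3, 15): e=[-7,-1,18] → .
  covered (2 px):
    . . . .
    . . . .
    . . . .
    . . . .
    . . . .
    X . . .
    . X . .
    . . . .
T2:
  2·area = 40
  edge (0, 14)→(2, 4): d=(2,-10) top-left  bias=+0
  edge (2, 4)→(4, 14): d=(2,10) right/bottom  bias=-1
  edge (4, 14)→(0, 14): d=(-4,0) right/bottom  bias=-1
    (0,4)@(1, 9): e=[0,20,20] → X  [on edge]
    (1,4)@(3, 9): e=[20,0,20] → .  [on edge]
    (0,5)@(1, 11): e=[4,24,12] → X
    (1,5)@(3, 11): e=[24,4,12] → X
    (2,5)@(5, 11): e=[44,-16,12] → .
    (0,6)@(1, 13): e=[8,28,4] → X
    (2,6)@(5, 13): e=[48,-12,4] → .
    (0,7)@(1, 15): e=[12,32,-4] → .
    (1,7)@(3, 15): e=[32,12,-4] → .
  covered (5 px):
    . . . .
    . . . .
    . . . .
    . . . .
    X . . .
    X X . .
    X X . .
    . . . .

Result: [[0,4],[0,5],[1,5],[0,6],[1,6]]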